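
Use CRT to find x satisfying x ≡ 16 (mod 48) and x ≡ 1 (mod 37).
112

Using Chinese Remainder Theorem:
M = 48 × 37 = 1776
M1 = 37, M2 = 48
y1 = 37^(-1) mod 48 = 13
y2 = 48^(-1) mod 37 = 27
x = (16×37×13 + 1×48×27) mod 1776 = 112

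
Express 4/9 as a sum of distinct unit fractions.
1/3 + 1/9

Greedy algorithm:
4/9: ceiling(9/4) = 3, use 1/3
1/9: ceiling(9/1) = 9, use 1/9
Result: 4/9 = 1/3 + 1/9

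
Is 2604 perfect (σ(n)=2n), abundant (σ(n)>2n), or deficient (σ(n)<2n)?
abundant

Proper divisors of 2604: sum = 1 + 2 + 3 + 4 + 6 + 7 + 12 + 14 + ... + 434 + 651 + 868 + 1302 (23 divisors) = 4564
Since 4564 > 2604, 2604 is abundant.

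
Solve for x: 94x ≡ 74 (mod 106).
x ≡ 38 (mod 53)

gcd(94, 106) = 2, which divides 74, so solutions exist.
Divide through by 2: 47x ≡ 37 (mod 53).
Find 47^(-1) mod 53 by the extended Euclidean algorithm:
53 = 1 × 47 + 6  ⟹  6 = (1)·53 + (-1)·47
47 = 7 × 6 + 5  ⟹  5 = (-7)·53 + (8)·47
6 = 1 × 5 + 1  ⟹  1 = (8)·53 + (-9)·47
So (-9)·47 ≡ 1 (mod 53), i.e. 47^(-1) ≡ -9 ≡ 44 (mod 53).
x ≡ 44 × 37 = 1628 ≡ 38 (mod 53).
Check: 94 × 38 = 3572 ≡ 74 (mod 106).
x ≡ 38 (mod 53), giving 2 solutions mod 106.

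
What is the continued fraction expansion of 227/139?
[1; 1, 1, 1, 2, 1, 1, 1, 4]

Euclidean algorithm steps:
227 = 1 × 139 + 88
139 = 1 × 88 + 51
88 = 1 × 51 + 37
51 = 1 × 37 + 14
37 = 2 × 14 + 9
14 = 1 × 9 + 5
9 = 1 × 5 + 4
5 = 1 × 4 + 1
4 = 4 × 1 + 0
Continued fraction: [1; 1, 1, 1, 2, 1, 1, 1, 4]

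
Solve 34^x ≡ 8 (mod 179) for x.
113

Baby-step giant-step with step n = ⌈√179⌉ = 14.
Baby steps 34^j mod 179 (j:value) for j=0..13: 0:1, 1:34, 2:82, 3:103, 4:101, 5:33, 6:48, 7:21, 8:177, 9:111, 10:15, 11:152, 12:156, 13:113.
Giant-step multiplier: 34^(-14) ≡ 34^(178-14) = 34^164 ≡ 110 (mod 179).
Giant steps γ_i = 8·110^i mod 179: γ_0=8, γ_1=164, γ_2=140, γ_3=6, γ_4=123, γ_5=105, γ_6=94, γ_7=137, γ_8=34 (in table at j=1).
x = i·n + j = 8·14 + 1 = 113.
Check: 34^113 ≡ 8 (mod 179).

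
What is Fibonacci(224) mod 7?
0

Matrix identity: Q^n = [[F_(n+1), F_n], [F_n, F_(n-1)]] with Q = [[1,1],[1,0]].
n = 224 = 11100000₂. Square-and-multiply, entries mod 7:
Q^1 = [[1,1],[1,0]]
Q^3 = (Q^1)²·Q = [[3,2],[2,1]]
Q^7 = (Q^3)²·Q = [[0,6],[6,1]]
Q^14 = (Q^7)² = [[1,6],[6,2]]
Q^28 = (Q^14)² = [[2,4],[4,5]]
Q^56 = (Q^28)² = [[6,0],[0,6]]
Q^112 = (Q^56)² = [[1,0],[0,1]]
Q^224 = (Q^112)² = [[1,0],[0,1]]
F_224 mod 7 = Q^224[0][1] = 0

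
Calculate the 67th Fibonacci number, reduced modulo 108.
5

Matrix identity: Q^n = [[F_(n+1), F_n], [F_n, F_(n-1)]] with Q = [[1,1],[1,0]].
n = 67 = 1000011₂. Square-and-multiply, entries mod 108:
Q^1 = [[1,1],[1,0]]
Q^2 = (Q^1)² = [[2,1],[1,1]]
Q^4 = (Q^2)² = [[5,3],[3,2]]
Q^8 = (Q^4)² = [[34,21],[21,13]]
Q^16 = (Q^8)² = [[85,15],[15,70]]
Q^33 = (Q^16)²·Q = [[55,106],[106,57]]
Q^67 = (Q^33)²·Q = [[105,5],[5,100]]
F_67 mod 108 = Q^67[0][1] = 5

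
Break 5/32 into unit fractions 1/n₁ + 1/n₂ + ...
1/7 + 1/75 + 1/16800

Greedy algorithm:
5/32: ceiling(32/5) = 7, use 1/7
3/224: ceiling(224/3) = 75, use 1/75
1/16800: ceiling(16800/1) = 16800, use 1/16800
Result: 5/32 = 1/7 + 1/75 + 1/16800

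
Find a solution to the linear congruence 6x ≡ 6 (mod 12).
x ≡ 1 (mod 2)

gcd(6, 12) = 6, which divides 6, so solutions exist.
Divide through by 6: x ≡ 1 (mod 2).
The coefficient of x is now 1, so x ≡ 1 (mod 2).
Check: 6 × 1 = 6 ≡ 6 (mod 12).
x ≡ 1 (mod 2), giving 6 solutions mod 12.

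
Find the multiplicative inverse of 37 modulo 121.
36

gcd(37, 121) = 1, so the inverse exists.
Extended Euclidean algorithm on (121, 37):
121 = 3 × 37 + 10  ⟹  10 = (1)·121 + (-3)·37
37 = 3 × 10 + 7  ⟹  7 = (-3)·121 + (10)·37
10 = 1 × 7 + 3  ⟹  3 = (4)·121 + (-13)·37
7 = 2 × 3 + 1  ⟹  1 = (-11)·121 + (36)·37
So (36)·37 ≡ 1 (mod 121), i.e. 37^(-1) ≡ 36 (mod 121).
Check: 37 × 36 = 1332 ≡ 1 (mod 121)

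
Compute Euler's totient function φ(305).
240

305 = 5 × 61
φ(n) = n × ∏(1 - 1/p) for each prime p dividing n
φ(305) = 305 × (1 - 1/5) × (1 - 1/61) = 240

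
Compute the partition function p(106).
384276336

p(n) counts ways to write n as a sum of positive integers (order ignored).
Euler's pentagonal recurrence: p(k) = p(k-1) + p(k-2) - p(k-5) - p(k-7) + p(k-12) + p(k-15) - ... (offsets j(3j∓1)/2, signs ++--, p(0)=1, p(<0)=0).
DP table for k = 0..105: p(0)=1, p(1)=1, p(2)=2, p(3)=3, p(4)=5, p(5)=7, p(6)=11, p(7)=15, p(8)=22, p(9)=30, p(10)=42, p(11)=56, p(12)=77, p(13)=101, p(14)=135, p(15)=176, p(16)=231, p(17)=297, p(18)=385, p(19)=490, p(20)=627, p(21)=792, p(22)=1002, p(23)=1255, p(24)=1575, p(25)=1958, p(26)=2436, p(27)=3010, p(28)=3718, p(29)=4565, p(30)=5604, p(31)=6842, p(32)=8349, p(33)=10143, p(34)=12310, p(35)=14883, p(36)=17977, p(37)=21637, p(38)=26015, p(39)=31185, p(40)=37338, p(41)=44583, p(42)=53174, p(43)=63261, p(44)=75175, p(45)=89134, p(46)=105558, p(47)=124754, p(48)=147273, p(49)=173525, p(50)=204226, p(51)=239943, p(52)=281589, p(53)=329931, p(54)=386155, p(55)=451276, p(56)=526823, p(57)=614154, p(58)=715220, p(59)=831820, p(60)=966467, p(61)=1121505, p(62)=1300156, p(63)=1505499, p(64)=1741630, p(65)=2012558, p(66)=2323520, p(67)=2679689, p(68)=3087735, p(69)=3554345, p(70)=4087968, p(71)=4697205, p(72)=5392783, p(73)=6185689, p(74)=7089500, p(75)=8118264, p(76)=9289091, p(77)=10619863, p(78)=12132164, p(79)=13848650, p(80)=15796476, p(81)=18004327, p(82)=20506255, p(83)=23338469, p(84)=26543660, p(85)=30167357, p(86)=34262962, p(87)=38887673, p(88)=44108109, p(89)=49995925, p(90)=56634173, p(91)=64112359, p(92)=72533807, p(93)=82010177, p(94)=92669720, p(95)=104651419, p(96)=118114304, p(97)=133230930, p(98)=150198136, p(99)=169229875, p(100)=190569292, p(101)=214481126, p(102)=241265379, p(103)=271248950, p(104)=304801365, p(105)=342325709.
Final step: p(106) = p(105) + p(104) - p(101) - p(99) + p(94) + p(91) - p(84) - p(80) + p(71) + p(66) - p(55) - p(49) + p(36) + p(29) - p(14) - p(6)
= 342325709 + 304801365 - 214481126 - 169229875 + 92669720 + 64112359 - 26543660 - 15796476 + 4697205 + 2323520 - 451276 - 173525 + 17977 + 4565 - 135 - 11
= 384276336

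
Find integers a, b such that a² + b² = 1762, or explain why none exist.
9² + 41² (a=9, b=41)

Factorization: 1762 = 2 × 881
By Fermat: n is sum of two squares iff every prime p ≡ 3 (mod 4) appears to even power.
All primes ≡ 3 (mod 4) appear to even power.
Search a = 0, 1, 2, … for 1762 - a² a perfect square: first hit at a = 9: 1762 - 81 = 1681 = 41².
1762 = 9² + 41² = 81 + 1681 ✓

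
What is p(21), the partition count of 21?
792

p(n) counts ways to write n as a sum of positive integers (order ignored).
Euler's pentagonal recurrence: p(k) = p(k-1) + p(k-2) - p(k-5) - p(k-7) + p(k-12) + p(k-15) - ... (offsets j(3j∓1)/2, signs ++--, p(0)=1, p(<0)=0).
DP table for k = 0..20: p(0)=1, p(1)=1, p(2)=2, p(3)=3, p(4)=5, p(5)=7, p(6)=11, p(7)=15, p(8)=22, p(9)=30, p(10)=42, p(11)=56, p(12)=77, p(13)=101, p(14)=135, p(15)=176, p(16)=231, p(17)=297, p(18)=385, p(19)=490, p(20)=627.
Final step: p(21) = p(20) + p(19) - p(16) - p(14) + p(9) + p(6)
= 627 + 490 - 231 - 135 + 30 + 11
= 792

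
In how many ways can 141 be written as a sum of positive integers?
16670689208

p(n) counts ways to write n as a sum of positive integers (order ignored).
Euler's pentagonal recurrence: p(k) = p(k-1) + p(k-2) - p(k-5) - p(k-7) + p(k-12) + p(k-15) - ... (offsets j(3j∓1)/2, signs ++--, p(0)=1, p(<0)=0).
DP table for k = 0..140: p(0)=1, p(1)=1, p(2)=2, p(3)=3, p(4)=5, p(5)=7, p(6)=11, p(7)=15, p(8)=22, p(9)=30, p(10)=42, p(11)=56, p(12)=77, p(13)=101, p(14)=135, p(15)=176, p(16)=231, p(17)=297, p(18)=385, p(19)=490, p(20)=627, p(21)=792, p(22)=1002, p(23)=1255, p(24)=1575, p(25)=1958, p(26)=2436, p(27)=3010, p(28)=3718, p(29)=4565, p(30)=5604, p(31)=6842, p(32)=8349, p(33)=10143, p(34)=12310, p(35)=14883, p(36)=17977, p(37)=21637, p(38)=26015, p(39)=31185, p(40)=37338, p(41)=44583, p(42)=53174, p(43)=63261, p(44)=75175, p(45)=89134, p(46)=105558, p(47)=124754, p(48)=147273, p(49)=173525, p(50)=204226, p(51)=239943, p(52)=281589, p(53)=329931, p(54)=386155, p(55)=451276, p(56)=526823, p(57)=614154, p(58)=715220, p(59)=831820, p(60)=966467, p(61)=1121505, p(62)=1300156, p(63)=1505499, p(64)=1741630, p(65)=2012558, p(66)=2323520, p(67)=2679689, p(68)=3087735, p(69)=3554345, p(70)=4087968, p(71)=4697205, p(72)=5392783, p(73)=6185689, p(74)=7089500, p(75)=8118264, p(76)=9289091, p(77)=10619863, p(78)=12132164, p(79)=13848650, p(80)=15796476, p(81)=18004327, p(82)=20506255, p(83)=23338469, p(84)=26543660, p(85)=30167357, p(86)=34262962, p(87)=38887673, p(88)=44108109, p(89)=49995925, p(90)=56634173, p(91)=64112359, p(92)=72533807, p(93)=82010177, p(94)=92669720, p(95)=104651419, p(96)=118114304, p(97)=133230930, p(98)=150198136, p(99)=169229875, p(100)=190569292, p(101)=214481126, p(102)=241265379, p(103)=271248950, p(104)=304801365, p(105)=342325709, p(106)=384276336, p(107)=431149389, p(108)=483502844, p(109)=541946240, p(110)=607163746, p(111)=679903203, p(112)=761002156, p(113)=851376628, p(114)=952050665, p(115)=1064144451, p(116)=1188908248, p(117)=1327710076, p(118)=1482074143, p(119)=1653668665, p(120)=1844349560, p(121)=2056148051, p(122)=2291320912, p(123)=2552338241, p(124)=2841940500, p(125)=3163127352, p(126)=3519222692, p(127)=3913864295, p(128)=4351078600, p(129)=4835271870, p(130)=5371315400, p(131)=5964539504, p(132)=6620830889, p(133)=7346629512, p(134)=8149040695, p(135)=9035836076, p(136)=10015581680, p(137)=11097645016, p(138)=12292341831, p(139)=13610949895, p(140)=15065878135.
Final step: p(141) = p(140) + p(139) - p(136) - p(134) + p(129) + p(126) - p(119) - p(115) + p(106) + p(101) - p(90) - p(84) + p(71) + p(64) - p(49) - p(41) + p(24) + p(15)
= 15065878135 + 13610949895 - 10015581680 - 8149040695 + 4835271870 + 3519222692 - 1653668665 - 1064144451 + 384276336 + 214481126 - 56634173 - 26543660 + 4697205 + 1741630 - 173525 - 44583 + 1575 + 176
= 16670689208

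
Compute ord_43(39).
14

43 is prime, so ord(39) divides φ(43) = 42.
Divisors of 42: 1, 2, 3, 6, 7, 14, 21, 42.
Repeated squaring: 39^1 ≡ 39, 39^2 ≡ 16, 39^4 ≡ 41, 39^8 ≡ 4, 39^16 ≡ 16, 39^32 ≡ 41 (mod 43).
Test 39^d mod 43 for each divisor d in increasing order:
39^1 ≡ 39
39^2 ≡ 16
39^3 = 39^2·39^1 ≡ 22
39^6 = 39^4·39^2 ≡ 11
39^7 = 39^4·39^2·39^1 ≡ 42
39^14 = 39^8·39^4·39^2 ≡ 1  ← first divisor giving 1
The order is 14.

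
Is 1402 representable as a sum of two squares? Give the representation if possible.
21² + 31² (a=21, b=31)

Factorization: 1402 = 2 × 701
By Fermat: n is sum of two squares iff every prime p ≡ 3 (mod 4) appears to even power.
All primes ≡ 3 (mod 4) appear to even power.
Search a = 0, 1, 2, … for 1402 - a² a perfect square: first hit at a = 21: 1402 - 441 = 961 = 31².
1402 = 21² + 31² = 441 + 961 ✓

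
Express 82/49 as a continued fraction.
[1; 1, 2, 16]

Euclidean algorithm steps:
82 = 1 × 49 + 33
49 = 1 × 33 + 16
33 = 2 × 16 + 1
16 = 16 × 1 + 0
Continued fraction: [1; 1, 2, 16]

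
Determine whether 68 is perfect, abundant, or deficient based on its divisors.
deficient

Proper divisors of 68: sum = 1 + 2 + 4 + 17 + 34 = 58
Since 58 < 68, 68 is deficient.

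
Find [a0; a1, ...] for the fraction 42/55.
[0; 1, 3, 4, 3]

Euclidean algorithm steps:
42 = 0 × 55 + 42
55 = 1 × 42 + 13
42 = 3 × 13 + 3
13 = 4 × 3 + 1
3 = 3 × 1 + 0
Continued fraction: [0; 1, 3, 4, 3]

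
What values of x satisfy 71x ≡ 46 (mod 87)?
x ≡ 8 (mod 87)

gcd(71, 87) = 1, which divides 46, so solutions exist.
Find 71^(-1) mod 87 by the extended Euclidean algorithm:
87 = 1 × 71 + 16  ⟹  16 = (1)·87 + (-1)·71
71 = 4 × 16 + 7  ⟹  7 = (-4)·87 + (5)·71
16 = 2 × 7 + 2  ⟹  2 = (9)·87 + (-11)·71
7 = 3 × 2 + 1  ⟹  1 = (-31)·87 + (38)·71
So (38)·71 ≡ 1 (mod 87), i.e. 71^(-1) ≡ 38 (mod 87).
x ≡ 38 × 46 = 1748 ≡ 8 (mod 87).
Check: 71 × 8 = 568 ≡ 46 (mod 87).
Unique solution: x ≡ 8 (mod 87)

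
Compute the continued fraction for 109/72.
[1; 1, 1, 17, 2]

Euclidean algorithm steps:
109 = 1 × 72 + 37
72 = 1 × 37 + 35
37 = 1 × 35 + 2
35 = 17 × 2 + 1
2 = 2 × 1 + 0
Continued fraction: [1; 1, 1, 17, 2]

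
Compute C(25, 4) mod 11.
0

Using Lucas' theorem:
Write n=25 and k=4 in base 11:
n in base 11: [2, 3]
k in base 11: [0, 4]
C(25,4) mod 11 = ∏ C(n_i, k_i) mod 11
Digit binomials (mod 11): C(2,0) = 1; C(3,4) = 0 (k_i > n_i)
Product: 1 × 0 = 0 ≡ 0 (mod 11)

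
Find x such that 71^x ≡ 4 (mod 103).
82

Baby-step giant-step with step n = ⌈√103⌉ = 11.
Baby steps 71^j mod 103 (j:value) for j=0..10: 0:1, 1:71, 2:97, 3:89, 4:36, 5:84, 6:93, 7:11, 8:60, 9:37, 10:52.
Giant-step multiplier: 71^(-11) ≡ 71^(102-11) = 71^91 ≡ 45 (mod 103).
Giant steps γ_i = 4·45^i mod 103: γ_0=4, γ_1=77, γ_2=66, γ_3=86, γ_4=59, γ_5=80, γ_6=98, γ_7=84 (in table at j=5).
x = i·n + j = 7·11 + 5 = 82.
Check: 71^82 ≡ 4 (mod 103).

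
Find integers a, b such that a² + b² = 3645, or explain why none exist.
27² + 54² (a=27, b=54)

Factorization: 3645 = 3^6 × 5
By Fermat: n is sum of two squares iff every prime p ≡ 3 (mod 4) appears to even power.
All primes ≡ 3 (mod 4) appear to even power.
Search a = 0, 1, 2, … for 3645 - a² a perfect square: first hit at a = 27: 3645 - 729 = 2916 = 54².
3645 = 27² + 54² = 729 + 2916 ✓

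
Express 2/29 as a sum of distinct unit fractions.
1/15 + 1/435

Greedy algorithm:
2/29: ceiling(29/2) = 15, use 1/15
1/435: ceiling(435/1) = 435, use 1/435
Result: 2/29 = 1/15 + 1/435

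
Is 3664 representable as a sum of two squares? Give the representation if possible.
8² + 60² (a=8, b=60)

Factorization: 3664 = 2^4 × 229
By Fermat: n is sum of two squares iff every prime p ≡ 3 (mod 4) appears to even power.
All primes ≡ 3 (mod 4) appear to even power.
Search a = 0, 1, 2, … for 3664 - a² a perfect square: first hit at a = 8: 3664 - 64 = 3600 = 60².
3664 = 8² + 60² = 64 + 3600 ✓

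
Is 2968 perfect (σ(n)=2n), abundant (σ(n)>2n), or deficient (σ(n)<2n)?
abundant

Proper divisors of 2968: sum = 1 + 2 + 4 + 7 + 8 + 14 + 28 + 53 + 56 + 106 + 212 + 371 + 424 + 742 + 1484 = 3512
Since 3512 > 2968, 2968 is abundant.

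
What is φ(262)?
130

262 = 2 × 131
φ(n) = n × ∏(1 - 1/p) for each prime p dividing n
φ(262) = 262 × (1 - 1/2) × (1 - 1/131) = 130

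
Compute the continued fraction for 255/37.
[6; 1, 8, 4]

Euclidean algorithm steps:
255 = 6 × 37 + 33
37 = 1 × 33 + 4
33 = 8 × 4 + 1
4 = 4 × 1 + 0
Continued fraction: [6; 1, 8, 4]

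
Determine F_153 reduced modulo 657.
151

Matrix identity: Q^n = [[F_(n+1), F_n], [F_n, F_(n-1)]] with Q = [[1,1],[1,0]].
n = 153 = 10011001₂. Square-and-multiply, entries mod 657:
Q^1 = [[1,1],[1,0]]
Q^2 = (Q^1)² = [[2,1],[1,1]]
Q^4 = (Q^2)² = [[5,3],[3,2]]
Q^9 = (Q^4)²·Q = [[55,34],[34,21]]
Q^19 = (Q^9)²·Q = [[195,239],[239,613]]
Q^38 = (Q^19)² = [[538,611],[611,584]]
Q^76 = (Q^38)² = [[509,291],[291,218]]
Q^153 = (Q^76)²·Q = [[154,151],[151,3]]
F_153 mod 657 = Q^153[0][1] = 151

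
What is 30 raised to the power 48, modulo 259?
232

Repeated squaring. Binary of 48 = 110000.
30^1 ≡ 30 (mod 259); 30^2 ≡ 123 (mod 259); 30^4 ≡ 107 (mod 259); 30^8 ≡ 53 (mod 259); 30^16 ≡ 219 (mod 259); 30^32 ≡ 46 (mod 259)
30^48 = 30^16 × 30^32 ≡ 232 (mod 259)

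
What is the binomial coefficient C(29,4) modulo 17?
2

Using Lucas' theorem:
Write n=29 and k=4 in base 17:
n in base 17: [1, 12]
k in base 17: [0, 4]
C(29,4) mod 17 = ∏ C(n_i, k_i) mod 17
Digit binomials (mod 17): C(1,0) = 1; C(12,4) = 495 ≡ 2
Product: 1 × 2 = 2 ≡ 2 (mod 17)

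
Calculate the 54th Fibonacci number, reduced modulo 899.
550

Matrix identity: Q^n = [[F_(n+1), F_n], [F_n, F_(n-1)]] with Q = [[1,1],[1,0]].
n = 54 = 110110₂. Square-and-multiply, entries mod 899:
Q^1 = [[1,1],[1,0]]
Q^3 = (Q^1)²·Q = [[3,2],[2,1]]
Q^6 = (Q^3)² = [[13,8],[8,5]]
Q^13 = (Q^6)²·Q = [[377,233],[233,144]]
Q^27 = (Q^13)²·Q = [[464,436],[436,28]]
Q^54 = (Q^27)² = [[842,550],[550,292]]
F_54 mod 899 = Q^54[0][1] = 550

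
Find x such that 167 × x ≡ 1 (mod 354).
53

gcd(167, 354) = 1, so the inverse exists.
Extended Euclidean algorithm on (354, 167):
354 = 2 × 167 + 20  ⟹  20 = (1)·354 + (-2)·167
167 = 8 × 20 + 7  ⟹  7 = (-8)·354 + (17)·167
20 = 2 × 7 + 6  ⟹  6 = (17)·354 + (-36)·167
7 = 1 × 6 + 1  ⟹  1 = (-25)·354 + (53)·167
So (53)·167 ≡ 1 (mod 354), i.e. 167^(-1) ≡ 53 (mod 354).
Check: 167 × 53 = 8851 ≡ 1 (mod 354)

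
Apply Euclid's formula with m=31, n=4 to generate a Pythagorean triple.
(945, 248, 977)

Euclid's formula: a = m² - n², b = 2mn, c = m² + n²
m = 31, n = 4
a = 31² - 4² = 961 - 16 = 945
b = 2 × 31 × 4 = 248
c = 31² + 4² = 961 + 16 = 977
Verification: 945² + 248² = 893025 + 61504 = 954529 = 977² ✓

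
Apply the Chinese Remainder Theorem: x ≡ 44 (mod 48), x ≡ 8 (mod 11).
140

Using Chinese Remainder Theorem:
M = 48 × 11 = 528
M1 = 11, M2 = 48
y1 = 11^(-1) mod 48 = 35
y2 = 48^(-1) mod 11 = 3
x = (44×11×35 + 8×48×3) mod 528 = 140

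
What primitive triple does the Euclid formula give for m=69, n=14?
(4565, 1932, 4957)

Euclid's formula: a = m² - n², b = 2mn, c = m² + n²
m = 69, n = 14
a = 69² - 14² = 4761 - 196 = 4565
b = 2 × 69 × 14 = 1932
c = 69² + 14² = 4761 + 196 = 4957
Verification: 4565² + 1932² = 20839225 + 3732624 = 24571849 = 4957² ✓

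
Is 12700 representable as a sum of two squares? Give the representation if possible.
Not possible

Factorization: 12700 = 2^2 × 5^2 × 127
By Fermat: n is sum of two squares iff every prime p ≡ 3 (mod 4) appears to even power.
Prime(s) ≡ 3 (mod 4) with odd exponent: [(127, 1)]
Therefore 12700 cannot be expressed as a² + b².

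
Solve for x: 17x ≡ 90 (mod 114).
x ≡ 12 (mod 114)

gcd(17, 114) = 1, which divides 90, so solutions exist.
Find 17^(-1) mod 114 by the extended Euclidean algorithm:
114 = 6 × 17 + 12  ⟹  12 = (1)·114 + (-6)·17
17 = 1 × 12 + 5  ⟹  5 = (-1)·114 + (7)·17
12 = 2 × 5 + 2  ⟹  2 = (3)·114 + (-20)·17
5 = 2 × 2 + 1  ⟹  1 = (-7)·114 + (47)·17
So (47)·17 ≡ 1 (mod 114), i.e. 17^(-1) ≡ 47 (mod 114).
x ≡ 47 × 90 = 4230 ≡ 12 (mod 114).
Check: 17 × 12 = 204 ≡ 90 (mod 114).
Unique solution: x ≡ 12 (mod 114)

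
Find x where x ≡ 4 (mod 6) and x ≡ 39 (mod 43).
82

Using Chinese Remainder Theorem:
M = 6 × 43 = 258
M1 = 43, M2 = 6
y1 = 43^(-1) mod 6 = 1
y2 = 6^(-1) mod 43 = 36
x = (4×43×1 + 39×6×36) mod 258 = 82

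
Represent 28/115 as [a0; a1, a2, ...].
[0; 4, 9, 3]

Euclidean algorithm steps:
28 = 0 × 115 + 28
115 = 4 × 28 + 3
28 = 9 × 3 + 1
3 = 3 × 1 + 0
Continued fraction: [0; 4, 9, 3]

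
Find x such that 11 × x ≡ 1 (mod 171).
140

gcd(11, 171) = 1, so the inverse exists.
Extended Euclidean algorithm on (171, 11):
171 = 15 × 11 + 6  ⟹  6 = (1)·171 + (-15)·11
11 = 1 × 6 + 5  ⟹  5 = (-1)·171 + (16)·11
6 = 1 × 5 + 1  ⟹  1 = (2)·171 + (-31)·11
So (-31)·11 ≡ 1 (mod 171), i.e. 11^(-1) ≡ -31 ≡ 140 (mod 171).
Check: 11 × 140 = 1540 ≡ 1 (mod 171)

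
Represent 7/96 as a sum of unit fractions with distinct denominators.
1/14 + 1/672

Greedy algorithm:
7/96: ceiling(96/7) = 14, use 1/14
1/672: ceiling(672/1) = 672, use 1/672
Result: 7/96 = 1/14 + 1/672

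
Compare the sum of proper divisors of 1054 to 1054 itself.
deficient

Proper divisors of 1054: sum = 1 + 2 + 17 + 31 + 34 + 62 + 527 = 674
Since 674 < 1054, 1054 is deficient.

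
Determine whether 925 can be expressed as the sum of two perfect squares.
5² + 30² (a=5, b=30)

Factorization: 925 = 5^2 × 37
By Fermat: n is sum of two squares iff every prime p ≡ 3 (mod 4) appears to even power.
All primes ≡ 3 (mod 4) appear to even power.
Search a = 0, 1, 2, … for 925 - a² a perfect square: first hit at a = 5: 925 - 25 = 900 = 30².
925 = 5² + 30² = 25 + 900 ✓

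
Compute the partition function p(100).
190569292

p(n) counts ways to write n as a sum of positive integers (order ignored).
Euler's pentagonal recurrence: p(k) = p(k-1) + p(k-2) - p(k-5) - p(k-7) + p(k-12) + p(k-15) - ... (offsets j(3j∓1)/2, signs ++--, p(0)=1, p(<0)=0).
DP table for k = 0..99: p(0)=1, p(1)=1, p(2)=2, p(3)=3, p(4)=5, p(5)=7, p(6)=11, p(7)=15, p(8)=22, p(9)=30, p(10)=42, p(11)=56, p(12)=77, p(13)=101, p(14)=135, p(15)=176, p(16)=231, p(17)=297, p(18)=385, p(19)=490, p(20)=627, p(21)=792, p(22)=1002, p(23)=1255, p(24)=1575, p(25)=1958, p(26)=2436, p(27)=3010, p(28)=3718, p(29)=4565, p(30)=5604, p(31)=6842, p(32)=8349, p(33)=10143, p(34)=12310, p(35)=14883, p(36)=17977, p(37)=21637, p(38)=26015, p(39)=31185, p(40)=37338, p(41)=44583, p(42)=53174, p(43)=63261, p(44)=75175, p(45)=89134, p(46)=105558, p(47)=124754, p(48)=147273, p(49)=173525, p(50)=204226, p(51)=239943, p(52)=281589, p(53)=329931, p(54)=386155, p(55)=451276, p(56)=526823, p(57)=614154, p(58)=715220, p(59)=831820, p(60)=966467, p(61)=1121505, p(62)=1300156, p(63)=1505499, p(64)=1741630, p(65)=2012558, p(66)=2323520, p(67)=2679689, p(68)=3087735, p(69)=3554345, p(70)=4087968, p(71)=4697205, p(72)=5392783, p(73)=6185689, p(74)=7089500, p(75)=8118264, p(76)=9289091, p(77)=10619863, p(78)=12132164, p(79)=13848650, p(80)=15796476, p(81)=18004327, p(82)=20506255, p(83)=23338469, p(84)=26543660, p(85)=30167357, p(86)=34262962, p(87)=38887673, p(88)=44108109, p(89)=49995925, p(90)=56634173, p(91)=64112359, p(92)=72533807, p(93)=82010177, p(94)=92669720, p(95)=104651419, p(96)=118114304, p(97)=133230930, p(98)=150198136, p(99)=169229875.
Final step: p(100) = p(99) + p(98) - p(95) - p(93) + p(88) + p(85) - p(78) - p(74) + p(65) + p(60) - p(49) - p(43) + p(30) + p(23) - p(8) - p(0)
= 169229875 + 150198136 - 104651419 - 82010177 + 44108109 + 30167357 - 12132164 - 7089500 + 2012558 + 966467 - 173525 - 63261 + 5604 + 1255 - 22 - 1
= 190569292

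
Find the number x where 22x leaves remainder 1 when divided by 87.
4

gcd(22, 87) = 1, so the inverse exists.
Extended Euclidean algorithm on (87, 22):
87 = 3 × 22 + 21  ⟹  21 = (1)·87 + (-3)·22
22 = 1 × 21 + 1  ⟹  1 = (-1)·87 + (4)·22
So (4)·22 ≡ 1 (mod 87), i.e. 22^(-1) ≡ 4 (mod 87).
Check: 22 × 4 = 88 ≡ 1 (mod 87)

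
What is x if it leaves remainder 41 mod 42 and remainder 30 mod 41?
1301

Using Chinese Remainder Theorem:
M = 42 × 41 = 1722
M1 = 41, M2 = 42
y1 = 41^(-1) mod 42 = 41
y2 = 42^(-1) mod 41 = 1
x = (41×41×41 + 30×42×1) mod 1722 = 1301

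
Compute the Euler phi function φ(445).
352

445 = 5 × 89
φ(n) = n × ∏(1 - 1/p) for each prime p dividing n
φ(445) = 445 × (1 - 1/5) × (1 - 1/89) = 352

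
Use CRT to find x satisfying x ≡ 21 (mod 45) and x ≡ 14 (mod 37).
606

Using Chinese Remainder Theorem:
M = 45 × 37 = 1665
M1 = 37, M2 = 45
y1 = 37^(-1) mod 45 = 28
y2 = 45^(-1) mod 37 = 14
x = (21×37×28 + 14×45×14) mod 1665 = 606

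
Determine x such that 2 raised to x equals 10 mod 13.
10

Baby-step giant-step with step n = ⌈√13⌉ = 4.
Baby steps 2^j mod 13 (j:value) for j=0..3: 0:1, 1:2, 2:4, 3:8.
Giant-step multiplier: 2^(-4) ≡ 2^(12-4) = 2^8 ≡ 9 (mod 13).
Giant steps γ_i = 10·9^i mod 13: γ_0=10, γ_1=12, γ_2=4 (in table at j=2).
x = i·n + j = 2·4 + 2 = 10.
Check: 2^10 ≡ 10 (mod 13).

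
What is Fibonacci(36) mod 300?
252

Matrix identity: Q^n = [[F_(n+1), F_n], [F_n, F_(n-1)]] with Q = [[1,1],[1,0]].
n = 36 = 100100₂. Square-and-multiply, entries mod 300:
Q^1 = [[1,1],[1,0]]
Q^2 = (Q^1)² = [[2,1],[1,1]]
Q^4 = (Q^2)² = [[5,3],[3,2]]
Q^9 = (Q^4)²·Q = [[55,34],[34,21]]
Q^18 = (Q^9)² = [[281,184],[184,97]]
Q^36 = (Q^18)² = [[17,252],[252,65]]
F_36 mod 300 = Q^36[0][1] = 252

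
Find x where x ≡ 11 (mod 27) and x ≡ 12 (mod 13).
38

Using Chinese Remainder Theorem:
M = 27 × 13 = 351
M1 = 13, M2 = 27
y1 = 13^(-1) mod 27 = 25
y2 = 27^(-1) mod 13 = 1
x = (11×13×25 + 12×27×1) mod 351 = 38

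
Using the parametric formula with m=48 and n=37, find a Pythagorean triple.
(935, 3552, 3673)

Euclid's formula: a = m² - n², b = 2mn, c = m² + n²
m = 48, n = 37
a = 48² - 37² = 2304 - 1369 = 935
b = 2 × 48 × 37 = 3552
c = 48² + 37² = 2304 + 1369 = 3673
Verification: 935² + 3552² = 874225 + 12616704 = 13490929 = 3673² ✓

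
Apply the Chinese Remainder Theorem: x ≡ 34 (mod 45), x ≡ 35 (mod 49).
574

Using Chinese Remainder Theorem:
M = 45 × 49 = 2205
M1 = 49, M2 = 45
y1 = 49^(-1) mod 45 = 34
y2 = 45^(-1) mod 49 = 12
x = (34×49×34 + 35×45×12) mod 2205 = 574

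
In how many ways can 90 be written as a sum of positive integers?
56634173

p(n) counts ways to write n as a sum of positive integers (order ignored).
Euler's pentagonal recurrence: p(k) = p(k-1) + p(k-2) - p(k-5) - p(k-7) + p(k-12) + p(k-15) - ... (offsets j(3j∓1)/2, signs ++--, p(0)=1, p(<0)=0).
DP table for k = 0..89: p(0)=1, p(1)=1, p(2)=2, p(3)=3, p(4)=5, p(5)=7, p(6)=11, p(7)=15, p(8)=22, p(9)=30, p(10)=42, p(11)=56, p(12)=77, p(13)=101, p(14)=135, p(15)=176, p(16)=231, p(17)=297, p(18)=385, p(19)=490, p(20)=627, p(21)=792, p(22)=1002, p(23)=1255, p(24)=1575, p(25)=1958, p(26)=2436, p(27)=3010, p(28)=3718, p(29)=4565, p(30)=5604, p(31)=6842, p(32)=8349, p(33)=10143, p(34)=12310, p(35)=14883, p(36)=17977, p(37)=21637, p(38)=26015, p(39)=31185, p(40)=37338, p(41)=44583, p(42)=53174, p(43)=63261, p(44)=75175, p(45)=89134, p(46)=105558, p(47)=124754, p(48)=147273, p(49)=173525, p(50)=204226, p(51)=239943, p(52)=281589, p(53)=329931, p(54)=386155, p(55)=451276, p(56)=526823, p(57)=614154, p(58)=715220, p(59)=831820, p(60)=966467, p(61)=1121505, p(62)=1300156, p(63)=1505499, p(64)=1741630, p(65)=2012558, p(66)=2323520, p(67)=2679689, p(68)=3087735, p(69)=3554345, p(70)=4087968, p(71)=4697205, p(72)=5392783, p(73)=6185689, p(74)=7089500, p(75)=8118264, p(76)=9289091, p(77)=10619863, p(78)=12132164, p(79)=13848650, p(80)=15796476, p(81)=18004327, p(82)=20506255, p(83)=23338469, p(84)=26543660, p(85)=30167357, p(86)=34262962, p(87)=38887673, p(88)=44108109, p(89)=49995925.
Final step: p(90) = p(89) + p(88) - p(85) - p(83) + p(78) + p(75) - p(68) - p(64) + p(55) + p(50) - p(39) - p(33) + p(20) + p(13)
= 49995925 + 44108109 - 30167357 - 23338469 + 12132164 + 8118264 - 3087735 - 1741630 + 451276 + 204226 - 31185 - 10143 + 627 + 101
= 56634173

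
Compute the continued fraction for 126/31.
[4; 15, 2]

Euclidean algorithm steps:
126 = 4 × 31 + 2
31 = 15 × 2 + 1
2 = 2 × 1 + 0
Continued fraction: [4; 15, 2]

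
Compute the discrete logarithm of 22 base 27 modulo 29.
26

Baby-step giant-step with step n = ⌈√29⌉ = 6.
Baby steps 27^j mod 29 (j:value) for j=0..5: 0:1, 1:27, 2:4, 3:21, 4:16, 5:26.
Giant-step multiplier: 27^(-6) ≡ 27^(28-6) = 27^22 ≡ 5 (mod 29).
Giant steps γ_i = 22·5^i mod 29: γ_0=22, γ_1=23, γ_2=28, γ_3=24, γ_4=4 (in table at j=2).
x = i·n + j = 4·6 + 2 = 26.
Check: 27^26 ≡ 22 (mod 29).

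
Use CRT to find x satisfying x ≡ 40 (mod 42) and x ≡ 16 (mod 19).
586

Using Chinese Remainder Theorem:
M = 42 × 19 = 798
M1 = 19, M2 = 42
y1 = 19^(-1) mod 42 = 31
y2 = 42^(-1) mod 19 = 5
x = (40×19×31 + 16×42×5) mod 798 = 586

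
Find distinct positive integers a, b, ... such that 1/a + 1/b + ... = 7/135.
1/20 + 1/540

Greedy algorithm:
7/135: ceiling(135/7) = 20, use 1/20
1/540: ceiling(540/1) = 540, use 1/540
Result: 7/135 = 1/20 + 1/540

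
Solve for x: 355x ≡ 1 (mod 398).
37

gcd(355, 398) = 1, so the inverse exists.
Extended Euclidean algorithm on (398, 355):
398 = 1 × 355 + 43  ⟹  43 = (1)·398 + (-1)·355
355 = 8 × 43 + 11  ⟹  11 = (-8)·398 + (9)·355
43 = 3 × 11 + 10  ⟹  10 = (25)·398 + (-28)·355
11 = 1 × 10 + 1  ⟹  1 = (-33)·398 + (37)·355
So (37)·355 ≡ 1 (mod 398), i.e. 355^(-1) ≡ 37 (mod 398).
Check: 355 × 37 = 13135 ≡ 1 (mod 398)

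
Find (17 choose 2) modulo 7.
3

Using Lucas' theorem:
Write n=17 and k=2 in base 7:
n in base 7: [2, 3]
k in base 7: [0, 2]
C(17,2) mod 7 = ∏ C(n_i, k_i) mod 7
Digit binomials (mod 7): C(2,0) = 1; C(3,2) = 3
Product: 1 × 3 = 3 ≡ 3 (mod 7)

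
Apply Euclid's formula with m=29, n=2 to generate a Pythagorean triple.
(837, 116, 845)

Euclid's formula: a = m² - n², b = 2mn, c = m² + n²
m = 29, n = 2
a = 29² - 2² = 841 - 4 = 837
b = 2 × 29 × 2 = 116
c = 29² + 2² = 841 + 4 = 845
Verification: 837² + 116² = 700569 + 13456 = 714025 = 845² ✓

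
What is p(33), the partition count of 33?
10143

p(n) counts ways to write n as a sum of positive integers (order ignored).
Euler's pentagonal recurrence: p(k) = p(k-1) + p(k-2) - p(k-5) - p(k-7) + p(k-12) + p(k-15) - ... (offsets j(3j∓1)/2, signs ++--, p(0)=1, p(<0)=0).
DP table for k = 0..32: p(0)=1, p(1)=1, p(2)=2, p(3)=3, p(4)=5, p(5)=7, p(6)=11, p(7)=15, p(8)=22, p(9)=30, p(10)=42, p(11)=56, p(12)=77, p(13)=101, p(14)=135, p(15)=176, p(16)=231, p(17)=297, p(18)=385, p(19)=490, p(20)=627, p(21)=792, p(22)=1002, p(23)=1255, p(24)=1575, p(25)=1958, p(26)=2436, p(27)=3010, p(28)=3718, p(29)=4565, p(30)=5604, p(31)=6842, p(32)=8349.
Final step: p(33) = p(32) + p(31) - p(28) - p(26) + p(21) + p(18) - p(11) - p(7)
= 8349 + 6842 - 3718 - 2436 + 792 + 385 - 56 - 15
= 10143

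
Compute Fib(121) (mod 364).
125

Matrix identity: Q^n = [[F_(n+1), F_n], [F_n, F_(n-1)]] with Q = [[1,1],[1,0]].
n = 121 = 1111001₂. Square-and-multiply, entries mod 364:
Q^1 = [[1,1],[1,0]]
Q^3 = (Q^1)²·Q = [[3,2],[2,1]]
Q^7 = (Q^3)²·Q = [[21,13],[13,8]]
Q^15 = (Q^7)²·Q = [[259,246],[246,13]]
Q^30 = (Q^15)² = [[197,300],[300,261]]
Q^60 = (Q^30)² = [[317,172],[172,145]]
Q^121 = (Q^60)²·Q = [[237,125],[125,112]]
F_121 mod 364 = Q^121[0][1] = 125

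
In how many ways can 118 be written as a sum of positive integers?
1482074143

p(n) counts ways to write n as a sum of positive integers (order ignored).
Euler's pentagonal recurrence: p(k) = p(k-1) + p(k-2) - p(k-5) - p(k-7) + p(k-12) + p(k-15) - ... (offsets j(3j∓1)/2, signs ++--, p(0)=1, p(<0)=0).
DP table for k = 0..117: p(0)=1, p(1)=1, p(2)=2, p(3)=3, p(4)=5, p(5)=7, p(6)=11, p(7)=15, p(8)=22, p(9)=30, p(10)=42, p(11)=56, p(12)=77, p(13)=101, p(14)=135, p(15)=176, p(16)=231, p(17)=297, p(18)=385, p(19)=490, p(20)=627, p(21)=792, p(22)=1002, p(23)=1255, p(24)=1575, p(25)=1958, p(26)=2436, p(27)=3010, p(28)=3718, p(29)=4565, p(30)=5604, p(31)=6842, p(32)=8349, p(33)=10143, p(34)=12310, p(35)=14883, p(36)=17977, p(37)=21637, p(38)=26015, p(39)=31185, p(40)=37338, p(41)=44583, p(42)=53174, p(43)=63261, p(44)=75175, p(45)=89134, p(46)=105558, p(47)=124754, p(48)=147273, p(49)=173525, p(50)=204226, p(51)=239943, p(52)=281589, p(53)=329931, p(54)=386155, p(55)=451276, p(56)=526823, p(57)=614154, p(58)=715220, p(59)=831820, p(60)=966467, p(61)=1121505, p(62)=1300156, p(63)=1505499, p(64)=1741630, p(65)=2012558, p(66)=2323520, p(67)=2679689, p(68)=3087735, p(69)=3554345, p(70)=4087968, p(71)=4697205, p(72)=5392783, p(73)=6185689, p(74)=7089500, p(75)=8118264, p(76)=9289091, p(77)=10619863, p(78)=12132164, p(79)=13848650, p(80)=15796476, p(81)=18004327, p(82)=20506255, p(83)=23338469, p(84)=26543660, p(85)=30167357, p(86)=34262962, p(87)=38887673, p(88)=44108109, p(89)=49995925, p(90)=56634173, p(91)=64112359, p(92)=72533807, p(93)=82010177, p(94)=92669720, p(95)=104651419, p(96)=118114304, p(97)=133230930, p(98)=150198136, p(99)=169229875, p(100)=190569292, p(101)=214481126, p(102)=241265379, p(103)=271248950, p(104)=304801365, p(105)=342325709, p(106)=384276336, p(107)=431149389, p(108)=483502844, p(109)=541946240, p(110)=607163746, p(111)=679903203, p(112)=761002156, p(113)=851376628, p(114)=952050665, p(115)=1064144451, p(116)=1188908248, p(117)=1327710076.
Final step: p(118) = p(117) + p(116) - p(113) - p(111) + p(106) + p(103) - p(96) - p(92) + p(83) + p(78) - p(67) - p(61) + p(48) + p(41) - p(26) - p(18) + p(1)
= 1327710076 + 1188908248 - 851376628 - 679903203 + 384276336 + 271248950 - 118114304 - 72533807 + 23338469 + 12132164 - 2679689 - 1121505 + 147273 + 44583 - 2436 - 385 + 1
= 1482074143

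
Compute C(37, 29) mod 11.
0

Using Lucas' theorem:
Write n=37 and k=29 in base 11:
n in base 11: [3, 4]
k in base 11: [2, 7]
C(37,29) mod 11 = ∏ C(n_i, k_i) mod 11
Digit binomials (mod 11): C(3,2) = 3; C(4,7) = 0 (k_i > n_i)
Product: 3 × 0 = 0 ≡ 0 (mod 11)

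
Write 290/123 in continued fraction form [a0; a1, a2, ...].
[2; 2, 1, 3, 1, 8]

Euclidean algorithm steps:
290 = 2 × 123 + 44
123 = 2 × 44 + 35
44 = 1 × 35 + 9
35 = 3 × 9 + 8
9 = 1 × 8 + 1
8 = 8 × 1 + 0
Continued fraction: [2; 2, 1, 3, 1, 8]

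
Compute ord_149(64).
74

149 is prime, so ord(64) divides φ(149) = 148.
Divisors of 148: 1, 2, 4, 37, 74, 148.
Repeated squaring: 64^1 ≡ 64, 64^2 ≡ 73, 64^4 ≡ 114, 64^8 ≡ 33, 64^16 ≡ 46, 64^32 ≡ 30, 64^64 ≡ 6, 64^128 ≡ 36 (mod 149).
Test 64^d mod 149 for each divisor d in increasing order:
64^1 ≡ 64
64^2 ≡ 73
64^4 ≡ 114
64^37 = 64^32·64^4·64^1 ≡ 148
64^74 = 64^64·64^8·64^2 ≡ 1  ← first divisor giving 1
The order is 74.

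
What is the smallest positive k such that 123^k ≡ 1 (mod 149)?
37

149 is prime, so ord(123) divides φ(149) = 148.
Divisors of 148: 1, 2, 4, 37, 74, 148.
Repeated squaring: 123^1 ≡ 123, 123^2 ≡ 80, 123^4 ≡ 142, 123^8 ≡ 49, 123^16 ≡ 17, 123^32 ≡ 140, 123^64 ≡ 81, 123^128 ≡ 5 (mod 149).
Test 123^d mod 149 for each divisor d in increasing order:
123^1 ≡ 123
123^2 ≡ 80
123^4 ≡ 142
123^37 = 123^32·123^4·123^1 ≡ 1  ← first divisor giving 1
The order is 37.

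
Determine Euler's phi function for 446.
222

446 = 2 × 223
φ(n) = n × ∏(1 - 1/p) for each prime p dividing n
φ(446) = 446 × (1 - 1/2) × (1 - 1/223) = 222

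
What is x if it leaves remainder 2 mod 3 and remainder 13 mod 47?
107

Using Chinese Remainder Theorem:
M = 3 × 47 = 141
M1 = 47, M2 = 3
y1 = 47^(-1) mod 3 = 2
y2 = 3^(-1) mod 47 = 16
x = (2×47×2 + 13×3×16) mod 141 = 107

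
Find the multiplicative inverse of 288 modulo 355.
302

gcd(288, 355) = 1, so the inverse exists.
Extended Euclidean algorithm on (355, 288):
355 = 1 × 288 + 67  ⟹  67 = (1)·355 + (-1)·288
288 = 4 × 67 + 20  ⟹  20 = (-4)·355 + (5)·288
67 = 3 × 20 + 7  ⟹  7 = (13)·355 + (-16)·288
20 = 2 × 7 + 6  ⟹  6 = (-30)·355 + (37)·288
7 = 1 × 6 + 1  ⟹  1 = (43)·355 + (-53)·288
So (-53)·288 ≡ 1 (mod 355), i.e. 288^(-1) ≡ -53 ≡ 302 (mod 355).
Check: 288 × 302 = 86976 ≡ 1 (mod 355)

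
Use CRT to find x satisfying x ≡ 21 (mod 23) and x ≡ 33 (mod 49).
964

Using Chinese Remainder Theorem:
M = 23 × 49 = 1127
M1 = 49, M2 = 23
y1 = 49^(-1) mod 23 = 8
y2 = 23^(-1) mod 49 = 32
x = (21×49×8 + 33×23×32) mod 1127 = 964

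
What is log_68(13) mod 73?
23

Baby-step giant-step with step n = ⌈√73⌉ = 9.
Baby steps 68^j mod 73 (j:value) for j=0..8: 0:1, 1:68, 2:25, 3:21, 4:41, 5:14, 6:3, 7:58, 8:2.
Giant-step multiplier: 68^(-9) ≡ 68^(72-9) = 68^63 ≡ 51 (mod 73).
Giant steps γ_i = 13·51^i mod 73: γ_0=13, γ_1=6, γ_2=14 (in table at j=5).
x = i·n + j = 2·9 + 5 = 23.
Check: 68^23 ≡ 13 (mod 73).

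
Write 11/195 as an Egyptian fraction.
1/18 + 1/1170

Greedy algorithm:
11/195: ceiling(195/11) = 18, use 1/18
1/1170: ceiling(1170/1) = 1170, use 1/1170
Result: 11/195 = 1/18 + 1/1170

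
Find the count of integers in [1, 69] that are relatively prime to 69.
44

69 = 3 × 23
φ(n) = n × ∏(1 - 1/p) for each prime p dividing n
φ(69) = 69 × (1 - 1/3) × (1 - 1/23) = 44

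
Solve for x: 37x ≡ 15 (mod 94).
x ≡ 69 (mod 94)

gcd(37, 94) = 1, which divides 15, so solutions exist.
Find 37^(-1) mod 94 by the extended Euclidean algorithm:
94 = 2 × 37 + 20  ⟹  20 = (1)·94 + (-2)·37
37 = 1 × 20 + 17  ⟹  17 = (-1)·94 + (3)·37
20 = 1 × 17 + 3  ⟹  3 = (2)·94 + (-5)·37
17 = 5 × 3 + 2  ⟹  2 = (-11)·94 + (28)·37
3 = 1 × 2 + 1  ⟹  1 = (13)·94 + (-33)·37
So (-33)·37 ≡ 1 (mod 94), i.e. 37^(-1) ≡ -33 ≡ 61 (mod 94).
x ≡ 61 × 15 = 915 ≡ 69 (mod 94).
Check: 37 × 69 = 2553 ≡ 15 (mod 94).
Unique solution: x ≡ 69 (mod 94)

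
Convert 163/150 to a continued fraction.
[1; 11, 1, 1, 6]

Euclidean algorithm steps:
163 = 1 × 150 + 13
150 = 11 × 13 + 7
13 = 1 × 7 + 6
7 = 1 × 6 + 1
6 = 6 × 1 + 0
Continued fraction: [1; 11, 1, 1, 6]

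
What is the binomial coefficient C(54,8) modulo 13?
0

Using Lucas' theorem:
Write n=54 and k=8 in base 13:
n in base 13: [4, 2]
k in base 13: [0, 8]
C(54,8) mod 13 = ∏ C(n_i, k_i) mod 13
Digit binomials (mod 13): C(4,0) = 1; C(2,8) = 0 (k_i > n_i)
Product: 1 × 0 = 0 ≡ 0 (mod 13)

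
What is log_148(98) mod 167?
62

Baby-step giant-step with step n = ⌈√167⌉ = 13.
Baby steps 148^j mod 167 (j:value) for j=0..12: 0:1, 1:148, 2:27, 3:155, 4:61, 5:10, 6:144, 7:103, 8:47, 9:109, 10:100, 11:104, 12:28.
Giant-step multiplier: 148^(-13) ≡ 148^(166-13) = 148^153 ≡ 70 (mod 167).
Giant steps γ_i = 98·70^i mod 167: γ_0=98, γ_1=13, γ_2=75, γ_3=73, γ_4=100 (in table at j=10).
x = i·n + j = 4·13 + 10 = 62.
Check: 148^62 ≡ 98 (mod 167).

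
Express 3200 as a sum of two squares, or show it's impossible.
8² + 56² (a=8, b=56)

Factorization: 3200 = 2^7 × 5^2
By Fermat: n is sum of two squares iff every prime p ≡ 3 (mod 4) appears to even power.
All primes ≡ 3 (mod 4) appear to even power.
Search a = 0, 1, 2, … for 3200 - a² a perfect square: first hit at a = 8: 3200 - 64 = 3136 = 56².
3200 = 8² + 56² = 64 + 3136 ✓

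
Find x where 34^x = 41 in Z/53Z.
23

Baby-step giant-step with step n = ⌈√53⌉ = 8.
Baby steps 34^j mod 53 (j:value) for j=0..7: 0:1, 1:34, 2:43, 3:31, 4:47, 5:8, 6:7, 7:26.
Giant-step multiplier: 34^(-8) ≡ 34^(52-8) = 34^44 ≡ 28 (mod 53).
Giant steps γ_i = 41·28^i mod 53: γ_0=41, γ_1=35, γ_2=26 (in table at j=7).
x = i·n + j = 2·8 + 7 = 23.
Check: 34^23 ≡ 41 (mod 53).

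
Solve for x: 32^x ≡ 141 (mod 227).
98

Baby-step giant-step with step n = ⌈√227⌉ = 16.
Baby steps 32^j mod 227 (j:value) for j=0..15: 0:1, 1:32, 2:116, 3:80, 4:63, 5:200, 6:44, 7:46, 8:110, 9:115, 10:48, 11:174, 12:120, 13:208, 14:73, 15:66.
Giant-step multiplier: 32^(-16) ≡ 32^(226-16) = 32^210 ≡ 102 (mod 227).
Giant steps γ_i = 141·102^i mod 227: γ_0=141, γ_1=81, γ_2=90, γ_3=100, γ_4=212, γ_5=59, γ_6=116 (in table at j=2).
x = i·n + j = 6·16 + 2 = 98.
Check: 32^98 ≡ 141 (mod 227).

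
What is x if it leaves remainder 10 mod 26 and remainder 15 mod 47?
62

Using Chinese Remainder Theorem:
M = 26 × 47 = 1222
M1 = 47, M2 = 26
y1 = 47^(-1) mod 26 = 5
y2 = 26^(-1) mod 47 = 38
x = (10×47×5 + 15×26×38) mod 1222 = 62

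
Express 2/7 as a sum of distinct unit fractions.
1/4 + 1/28

Greedy algorithm:
2/7: ceiling(7/2) = 4, use 1/4
1/28: ceiling(28/1) = 28, use 1/28
Result: 2/7 = 1/4 + 1/28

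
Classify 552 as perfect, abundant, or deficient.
abundant

Proper divisors of 552: sum = 1 + 2 + 3 + 4 + 6 + 8 + 12 + 23 + 24 + 46 + 69 + 92 + 138 + 184 + 276 = 888
Since 888 > 552, 552 is abundant.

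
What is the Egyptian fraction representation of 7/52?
1/8 + 1/104

Greedy algorithm:
7/52: ceiling(52/7) = 8, use 1/8
1/104: ceiling(104/1) = 104, use 1/104
Result: 7/52 = 1/8 + 1/104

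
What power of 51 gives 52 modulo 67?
63

Baby-step giant-step with step n = ⌈√67⌉ = 9.
Baby steps 51^j mod 67 (j:value) for j=0..8: 0:1, 1:51, 2:55, 3:58, 4:10, 5:41, 6:14, 7:44, 8:33.
Giant-step multiplier: 51^(-9) ≡ 51^(66-9) = 51^57 ≡ 42 (mod 67).
Giant steps γ_i = 52·42^i mod 67: γ_0=52, γ_1=40, γ_2=5, γ_3=9, γ_4=43, γ_5=64, γ_6=8, γ_7=1 (in table at j=0).
x = i·n + j = 7·9 + 0 = 63.
Check: 51^63 ≡ 52 (mod 67).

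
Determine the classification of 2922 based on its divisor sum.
abundant

Proper divisors of 2922: sum = 1 + 2 + 3 + 6 + 487 + 974 + 1461 = 2934
Since 2934 > 2922, 2922 is abundant.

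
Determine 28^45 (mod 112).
0

Repeated squaring. Binary of 45 = 101101.
28^1 ≡ 28 (mod 112); 28^2 ≡ 0 (mod 112); 28^4 ≡ 0 (mod 112); 28^8 ≡ 0 (mod 112); 28^16 ≡ 0 (mod 112); 28^32 ≡ 0 (mod 112)
28^45 = 28^1 × 28^4 × 28^8 × 28^32 ≡ 0 (mod 112)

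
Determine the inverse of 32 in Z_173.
146

gcd(32, 173) = 1, so the inverse exists.
Extended Euclidean algorithm on (173, 32):
173 = 5 × 32 + 13  ⟹  13 = (1)·173 + (-5)·32
32 = 2 × 13 + 6  ⟹  6 = (-2)·173 + (11)·32
13 = 2 × 6 + 1  ⟹  1 = (5)·173 + (-27)·32
So (-27)·32 ≡ 1 (mod 173), i.e. 32^(-1) ≡ -27 ≡ 146 (mod 173).
Check: 32 × 146 = 4672 ≡ 1 (mod 173)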